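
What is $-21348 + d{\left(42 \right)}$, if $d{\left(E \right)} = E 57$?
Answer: $-18954$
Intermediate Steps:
$d{\left(E \right)} = 57 E$
$-21348 + d{\left(42 \right)} = -21348 + 57 \cdot 42 = -21348 + 2394 = -18954$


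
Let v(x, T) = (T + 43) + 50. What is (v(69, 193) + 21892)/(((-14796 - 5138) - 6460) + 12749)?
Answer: -22178/13645 ≈ -1.6254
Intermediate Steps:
v(x, T) = 93 + T (v(x, T) = (43 + T) + 50 = 93 + T)
(v(69, 193) + 21892)/(((-14796 - 5138) - 6460) + 12749) = ((93 + 193) + 21892)/(((-14796 - 5138) - 6460) + 12749) = (286 + 21892)/((-19934 - 6460) + 12749) = 22178/(-26394 + 12749) = 22178/(-13645) = 22178*(-1/13645) = -22178/13645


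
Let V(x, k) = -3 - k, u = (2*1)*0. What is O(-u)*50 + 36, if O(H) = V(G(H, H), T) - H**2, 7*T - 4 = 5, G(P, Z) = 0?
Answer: -1248/7 ≈ -178.29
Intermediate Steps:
u = 0 (u = 2*0 = 0)
T = 9/7 (T = 4/7 + (1/7)*5 = 4/7 + 5/7 = 9/7 ≈ 1.2857)
O(H) = -30/7 - H**2 (O(H) = (-3 - 1*9/7) - H**2 = (-3 - 9/7) - H**2 = -30/7 - H**2)
O(-u)*50 + 36 = (-30/7 - (-1*0)**2)*50 + 36 = (-30/7 - 1*0**2)*50 + 36 = (-30/7 - 1*0)*50 + 36 = (-30/7 + 0)*50 + 36 = -30/7*50 + 36 = -1500/7 + 36 = -1248/7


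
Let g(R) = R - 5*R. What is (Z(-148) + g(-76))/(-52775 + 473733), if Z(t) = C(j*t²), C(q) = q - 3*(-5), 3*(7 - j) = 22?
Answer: -20947/1262874 ≈ -0.016587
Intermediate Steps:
j = -⅓ (j = 7 - ⅓*22 = 7 - 22/3 = -⅓ ≈ -0.33333)
g(R) = -4*R
C(q) = 15 + q (C(q) = q + 15 = 15 + q)
Z(t) = 15 - t²/3
(Z(-148) + g(-76))/(-52775 + 473733) = ((15 - ⅓*(-148)²) - 4*(-76))/(-52775 + 473733) = ((15 - ⅓*21904) + 304)/420958 = ((15 - 21904/3) + 304)*(1/420958) = (-21859/3 + 304)*(1/420958) = -20947/3*1/420958 = -20947/1262874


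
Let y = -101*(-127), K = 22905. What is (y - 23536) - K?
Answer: -33614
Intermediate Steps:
y = 12827
(y - 23536) - K = (12827 - 23536) - 1*22905 = -10709 - 22905 = -33614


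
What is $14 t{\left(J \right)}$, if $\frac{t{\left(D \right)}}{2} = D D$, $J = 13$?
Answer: $4732$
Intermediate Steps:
$t{\left(D \right)} = 2 D^{2}$ ($t{\left(D \right)} = 2 D D = 2 D^{2}$)
$14 t{\left(J \right)} = 14 \cdot 2 \cdot 13^{2} = 14 \cdot 2 \cdot 169 = 14 \cdot 338 = 4732$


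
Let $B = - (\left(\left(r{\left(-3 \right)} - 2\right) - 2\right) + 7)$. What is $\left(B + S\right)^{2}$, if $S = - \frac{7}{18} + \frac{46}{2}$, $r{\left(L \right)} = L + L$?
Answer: $\frac{212521}{324} \approx 655.93$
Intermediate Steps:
$r{\left(L \right)} = 2 L$
$S = \frac{407}{18}$ ($S = \left(-7\right) \frac{1}{18} + 46 \cdot \frac{1}{2} = - \frac{7}{18} + 23 = \frac{407}{18} \approx 22.611$)
$B = 3$ ($B = - (\left(\left(2 \left(-3\right) - 2\right) - 2\right) + 7) = - (\left(\left(-6 - 2\right) - 2\right) + 7) = - (\left(-8 - 2\right) + 7) = - (-10 + 7) = \left(-1\right) \left(-3\right) = 3$)
$\left(B + S\right)^{2} = \left(3 + \frac{407}{18}\right)^{2} = \left(\frac{461}{18}\right)^{2} = \frac{212521}{324}$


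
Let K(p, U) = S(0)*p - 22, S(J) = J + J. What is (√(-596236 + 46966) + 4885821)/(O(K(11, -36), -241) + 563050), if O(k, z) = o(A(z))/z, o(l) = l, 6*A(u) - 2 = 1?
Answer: 2354965722/271390099 + 1446*I*√61030/271390099 ≈ 8.6774 + 0.0013163*I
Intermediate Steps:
A(u) = ½ (A(u) = ⅓ + (⅙)*1 = ⅓ + ⅙ = ½)
S(J) = 2*J
K(p, U) = -22 (K(p, U) = (2*0)*p - 22 = 0*p - 22 = 0 - 22 = -22)
O(k, z) = 1/(2*z)
(√(-596236 + 46966) + 4885821)/(O(K(11, -36), -241) + 563050) = (√(-596236 + 46966) + 4885821)/((½)/(-241) + 563050) = (√(-549270) + 4885821)/((½)*(-1/241) + 563050) = (3*I*√61030 + 4885821)/(-1/482 + 563050) = (4885821 + 3*I*√61030)/(271390099/482) = (4885821 + 3*I*√61030)*(482/271390099) = 2354965722/271390099 + 1446*I*√61030/271390099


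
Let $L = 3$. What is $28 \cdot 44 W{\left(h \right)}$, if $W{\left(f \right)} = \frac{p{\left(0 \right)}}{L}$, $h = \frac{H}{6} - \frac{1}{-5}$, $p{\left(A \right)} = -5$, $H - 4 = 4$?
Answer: $- \frac{6160}{3} \approx -2053.3$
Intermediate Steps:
$H = 8$ ($H = 4 + 4 = 8$)
$h = \frac{23}{15}$ ($h = \frac{8}{6} - \frac{1}{-5} = 8 \cdot \frac{1}{6} - - \frac{1}{5} = \frac{4}{3} + \frac{1}{5} = \frac{23}{15} \approx 1.5333$)
$W{\left(f \right)} = - \frac{5}{3}$
$28 \cdot 44 W{\left(h \right)} = 28 \cdot 44 \left(- \frac{5}{3}\right) = 1232 \left(- \frac{5}{3}\right) = - \frac{6160}{3}$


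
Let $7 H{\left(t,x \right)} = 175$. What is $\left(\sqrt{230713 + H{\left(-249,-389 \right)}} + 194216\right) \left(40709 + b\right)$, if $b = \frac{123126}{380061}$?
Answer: $\frac{91058032559000}{11517} + \frac{5157342125 \sqrt{230738}}{126687} \approx 7.926 \cdot 10^{9}$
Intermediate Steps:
$H{\left(t,x \right)} = 25$ ($H{\left(t,x \right)} = \frac{1}{7} \cdot 175 = 25$)
$b = \frac{41042}{126687}$ ($b = 123126 \cdot \frac{1}{380061} = \frac{41042}{126687} \approx 0.32396$)
$\left(\sqrt{230713 + H{\left(-249,-389 \right)}} + 194216\right) \left(40709 + b\right) = \left(\sqrt{230713 + 25} + 194216\right) \left(40709 + \frac{41042}{126687}\right) = \left(\sqrt{230738} + 194216\right) \frac{5157342125}{126687} = \left(194216 + \sqrt{230738}\right) \frac{5157342125}{126687} = \frac{91058032559000}{11517} + \frac{5157342125 \sqrt{230738}}{126687}$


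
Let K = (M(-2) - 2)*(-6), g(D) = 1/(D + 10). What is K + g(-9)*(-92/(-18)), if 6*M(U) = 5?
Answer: 109/9 ≈ 12.111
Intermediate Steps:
g(D) = 1/(10 + D)
M(U) = ⅚ (M(U) = (⅙)*5 = ⅚)
K = 7 (K = (⅚ - 2)*(-6) = -7/6*(-6) = 7)
K + g(-9)*(-92/(-18)) = 7 + (-92/(-18))/(10 - 9) = 7 + (-92*(-1/18))/1 = 7 + 1*(46/9) = 7 + 46/9 = 109/9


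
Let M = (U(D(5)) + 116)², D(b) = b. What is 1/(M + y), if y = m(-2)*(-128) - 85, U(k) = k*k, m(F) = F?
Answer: 1/20052 ≈ 4.9870e-5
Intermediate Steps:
U(k) = k²
y = 171 (y = -2*(-128) - 85 = 256 - 85 = 171)
M = 19881 (M = (5² + 116)² = (25 + 116)² = 141² = 19881)
1/(M + y) = 1/(19881 + 171) = 1/20052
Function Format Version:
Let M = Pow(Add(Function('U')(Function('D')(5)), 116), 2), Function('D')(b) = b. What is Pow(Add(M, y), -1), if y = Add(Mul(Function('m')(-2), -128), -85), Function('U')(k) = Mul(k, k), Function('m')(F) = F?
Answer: Rational(1, 20052) ≈ 4.9870e-5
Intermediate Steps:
Function('U')(k) = Pow(k, 2)
y = 171 (y = Add(Mul(-2, -128), -85) = Add(256, -85) = 171)
M = 19881 (M = Pow(Add(Pow(5, 2), 116), 2) = Pow(Add(25, 116), 2) = Pow(141, 2) = 19881)
Pow(Add(M, y), -1) = Pow(Add(19881, 171), -1) = Pow(20052, -1) = Rational(1, 20052)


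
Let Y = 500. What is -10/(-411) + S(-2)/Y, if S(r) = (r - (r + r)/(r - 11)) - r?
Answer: 15839/667875 ≈ 0.023716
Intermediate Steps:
S(r) = -2*r/(-11 + r) (S(r) = (r - 2*r/(-11 + r)) - r = -2*r/(-11 + r))
-10/(-411) + S(-2)/Y = -10/(-411) - 2*(-2)/(-11 - 2)/500 = -10*(-1/411) - 2*(-2)/(-13)*(1/500) = 10/411 - 2*(-2)*(-1/13)*(1/500) = 10/411 - 4/13*1/500 = 10/411 - 1/1625 = 15839/667875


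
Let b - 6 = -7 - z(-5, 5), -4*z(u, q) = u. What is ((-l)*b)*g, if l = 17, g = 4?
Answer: 153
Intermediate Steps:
z(u, q) = -u/4
b = -9/4 (b = 6 + (-7 - (-1)*(-5)/4) = 6 + (-7 - 1*5/4) = 6 + (-7 - 5/4) = 6 - 33/4 = -9/4 ≈ -2.2500)
((-l)*b)*g = (-1*17*(-9/4))*4 = -17*(-9/4)*4 = (153/4)*4 = 153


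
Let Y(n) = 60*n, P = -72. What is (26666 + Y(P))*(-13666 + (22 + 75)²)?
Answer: -95126922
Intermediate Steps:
(26666 + Y(P))*(-13666 + (22 + 75)²) = (26666 + 60*(-72))*(-13666 + (22 + 75)²) = (26666 - 4320)*(-13666 + 97²) = 22346*(-13666 + 9409) = 22346*(-4257) = -95126922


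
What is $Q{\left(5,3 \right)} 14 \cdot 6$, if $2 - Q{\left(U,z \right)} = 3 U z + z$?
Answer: $-3864$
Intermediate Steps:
$Q{\left(U,z \right)} = 2 - z - 3 U z$ ($Q{\left(U,z \right)} = 2 - \left(3 U z + z\right) = 2 - \left(z + 3 U z\right) = 2 - z - 3 U z$)
$Q{\left(5,3 \right)} 14 \cdot 6 = \left(2 - 3 - 15 \cdot 3\right) 14 \cdot 6 = \left(2 - 3 - 45\right) 14 \cdot 6 = \left(-46\right) 14 \cdot 6 = \left(-644\right) 6 = -3864$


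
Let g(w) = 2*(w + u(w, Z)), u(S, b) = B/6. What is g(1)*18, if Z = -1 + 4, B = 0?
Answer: 36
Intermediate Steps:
Z = 3
u(S, b) = 0 (u(S, b) = 0/6 = 0*(⅙) = 0)
g(w) = 2*w (g(w) = 2*(w + 0) = 2*w)
g(1)*18 = (2*1)*18 = 2*18 = 36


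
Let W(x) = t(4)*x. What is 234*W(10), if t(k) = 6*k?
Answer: 56160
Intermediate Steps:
W(x) = 24*x (W(x) = (6*4)*x = 24*x)
234*W(10) = 234*(24*10) = 234*240 = 56160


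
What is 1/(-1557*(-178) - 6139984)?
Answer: -1/5862838 ≈ -1.7057e-7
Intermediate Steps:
1/(-1557*(-178) - 6139984) = 1/(277146 - 6139984) = 1/(-5862838) = -1/5862838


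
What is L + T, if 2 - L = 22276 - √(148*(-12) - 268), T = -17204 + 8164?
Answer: -31314 + 2*I*√511 ≈ -31314.0 + 45.211*I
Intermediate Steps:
T = -9040
L = -22274 + 2*I*√511 (L = 2 - (22276 - √(148*(-12) - 268)) = 2 - (22276 - √(-1776 - 268)) = 2 - (22276 - √(-2044)) = 2 - (22276 - 2*I*√511) = 2 + (-22276 + 2*I*√511) = -22274 + 2*I*√511 ≈ -22274.0 + 45.211*I)
L + T = (-22274 + 2*I*√511) - 9040 = -31314 + 2*I*√511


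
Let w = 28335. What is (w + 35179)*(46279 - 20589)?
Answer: 1631674660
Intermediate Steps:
(w + 35179)*(46279 - 20589) = (28335 + 35179)*(46279 - 20589) = 63514*25690 = 1631674660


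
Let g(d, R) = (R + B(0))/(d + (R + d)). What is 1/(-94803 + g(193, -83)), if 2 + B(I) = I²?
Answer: -303/28725394 ≈ -1.0548e-5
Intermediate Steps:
B(I) = -2 + I²
g(d, R) = (-2 + R)/(R + 2*d) (g(d, R) = (R + (-2 + 0²))/(d + (R + d)) = (R + (-2 + 0))/(R + 2*d) = (R - 2)/(R + 2*d) = (-2 + R)/(R + 2*d))
1/(-94803 + g(193, -83)) = 1/(-94803 + (-2 - 83)/(-83 + 2*193)) = 1/(-94803 - 85/(-83 + 386)) = 1/(-94803 - 85/303) = 1/(-28725394/303) = -303/28725394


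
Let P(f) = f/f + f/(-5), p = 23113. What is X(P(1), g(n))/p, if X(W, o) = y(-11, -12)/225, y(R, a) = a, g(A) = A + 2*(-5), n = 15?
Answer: -4/1733475 ≈ -2.3075e-6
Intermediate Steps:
P(f) = 1 - f/5 (P(f) = 1 + f*(-1/5) = 1 - f/5)
g(A) = -10 + A (g(A) = A - 10 = -10 + A)
X(W, o) = -4/75 (X(W, o) = -12/225 = -12*1/225 = -4/75)
X(P(1), g(n))/p = -4/75/23113 = -4/75*1/23113 = -4/1733475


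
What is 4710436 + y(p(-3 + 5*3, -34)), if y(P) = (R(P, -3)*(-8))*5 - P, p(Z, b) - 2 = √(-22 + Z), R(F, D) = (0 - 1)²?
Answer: 4710394 - I*√10 ≈ 4.7104e+6 - 3.1623*I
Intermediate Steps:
R(F, D) = 1 (R(F, D) = (-1)² = 1)
p(Z, b) = 2 + √(-22 + Z)
y(P) = -40 - P (y(P) = (1*(-8))*5 - P = -8*5 - P = -40 - P)
4710436 + y(p(-3 + 5*3, -34)) = 4710436 + (-40 - (2 + √(-22 + (-3 + 5*3)))) = 4710436 + (-40 - (2 + √(-22 + (-3 + 15)))) = 4710436 + (-40 - (2 + √(-22 + 12))) = 4710436 + (-40 - (2 + √(-10))) = 4710436 + (-40 - (2 + I*√10)) = 4710436 + (-40 + (-2 - I*√10)) = 4710436 + (-42 - I*√10) = 4710394 - I*√10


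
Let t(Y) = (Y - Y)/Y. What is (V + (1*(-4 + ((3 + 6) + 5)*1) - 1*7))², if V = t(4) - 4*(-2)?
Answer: 121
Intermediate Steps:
t(Y) = 0 (t(Y) = 0/Y = 0)
V = 8 (V = 0 - 4*(-2) = 0 + 8 = 8)
(V + (1*(-4 + ((3 + 6) + 5)*1) - 1*7))² = (8 + (1*(-4 + ((3 + 6) + 5)*1) - 1*7))² = (8 + (1*(-4 + (9 + 5)*1) - 7))² = (8 + (1*(-4 + 14*1) - 7))² = (8 + (1*(-4 + 14) - 7))² = (8 + (1*10 - 7))² = (8 + (10 - 7))² = (8 + 3)² = 11² = 121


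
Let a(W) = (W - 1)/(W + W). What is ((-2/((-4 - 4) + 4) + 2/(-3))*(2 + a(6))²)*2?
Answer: -841/432 ≈ -1.9468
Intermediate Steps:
a(W) = (-1 + W)/(2*W) (a(W) = (-1 + W)/((2*W)) = (-1 + W)*(1/(2*W)) = (-1 + W)/(2*W))
((-2/((-4 - 4) + 4) + 2/(-3))*(2 + a(6))²)*2 = ((-2/((-4 - 4) + 4) + 2/(-3))*(2 + (½)*(-1 + 6)/6)²)*2 = ((-2/(-8 + 4) + 2*(-⅓))*(2 + (½)*(⅙)*5)²)*2 = ((-2/(-4) - ⅔)*(2 + 5/12)²)*2 = ((-2*(-¼) - ⅔)*(29/12)²)*2 = ((½ - ⅔)*(841/144))*2 = -⅙*841/144*2 = -841/864*2 = -841/432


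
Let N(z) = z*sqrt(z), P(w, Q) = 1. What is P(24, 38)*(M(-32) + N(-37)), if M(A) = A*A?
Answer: 1024 - 37*I*sqrt(37) ≈ 1024.0 - 225.06*I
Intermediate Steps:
M(A) = A**2
N(z) = z**(3/2)
P(24, 38)*(M(-32) + N(-37)) = 1*((-32)**2 + (-37)**(3/2)) = 1*(1024 - 37*I*sqrt(37)) = 1024 - 37*I*sqrt(37)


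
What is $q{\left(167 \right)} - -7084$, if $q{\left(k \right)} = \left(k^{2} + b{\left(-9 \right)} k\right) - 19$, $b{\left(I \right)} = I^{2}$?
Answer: $48481$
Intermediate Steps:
$q{\left(k \right)} = -19 + k^{2} + 81 k$ ($q{\left(k \right)} = \left(k^{2} + \left(-9\right)^{2} k\right) - 19 = \left(k^{2} + 81 k\right) - 19 = -19 + k^{2} + 81 k$)
$q{\left(167 \right)} - -7084 = \left(-19 + 167^{2} + 81 \cdot 167\right) - -7084 = \left(-19 + 27889 + 13527\right) + 7084 = 41397 + 7084 = 48481$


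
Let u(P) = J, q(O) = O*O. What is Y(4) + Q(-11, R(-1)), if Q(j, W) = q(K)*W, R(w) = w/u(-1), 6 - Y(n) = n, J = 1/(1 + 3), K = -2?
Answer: -14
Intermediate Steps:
J = ¼ (J = 1/4 = ¼ ≈ 0.25000)
q(O) = O²
Y(n) = 6 - n
u(P) = ¼
R(w) = 4*w (R(w) = w/(¼) = w*4 = 4*w)
Q(j, W) = 4*W (Q(j, W) = (-2)²*W = 4*W)
Y(4) + Q(-11, R(-1)) = (6 - 1*4) + 4*(4*(-1)) = (6 - 4) + 4*(-4) = 2 - 16 = -14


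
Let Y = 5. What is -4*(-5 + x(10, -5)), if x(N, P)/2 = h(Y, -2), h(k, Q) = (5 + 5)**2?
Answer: -780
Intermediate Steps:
h(k, Q) = 100 (h(k, Q) = 10**2 = 100)
x(N, P) = 200 (x(N, P) = 2*100 = 200)
-4*(-5 + x(10, -5)) = -4*(-5 + 200) = -4*195 = -780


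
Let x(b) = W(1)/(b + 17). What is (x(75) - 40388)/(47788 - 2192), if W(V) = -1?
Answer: -3715697/4194832 ≈ -0.88578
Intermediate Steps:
x(b) = -1/(17 + b) (x(b) = -1/(b + 17) = -1/(17 + b))
(x(75) - 40388)/(47788 - 2192) = (-1/(17 + 75) - 40388)/(47788 - 2192) = (-1/92 - 40388)/45596 = (-1*1/92 - 40388)*(1/45596) = (-1/92 - 40388)*(1/45596) = -3715697/92*1/45596 = -3715697/4194832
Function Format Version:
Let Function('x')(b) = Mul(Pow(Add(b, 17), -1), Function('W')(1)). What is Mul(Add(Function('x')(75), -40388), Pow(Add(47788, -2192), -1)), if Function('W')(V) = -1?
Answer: Rational(-3715697, 4194832) ≈ -0.88578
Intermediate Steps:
Function('x')(b) = Mul(-1, Pow(Add(17, b), -1)) (Function('x')(b) = Mul(Pow(Add(b, 17), -1), -1) = Mul(Pow(Add(17, b), -1), -1) = Mul(-1, Pow(Add(17, b), -1)))
Mul(Add(Function('x')(75), -40388), Pow(Add(47788, -2192), -1)) = Mul(Add(Mul(-1, Pow(Add(17, 75), -1)), -40388), Pow(Add(47788, -2192), -1)) = Mul(Add(Mul(-1, Pow(92, -1)), -40388), Pow(45596, -1)) = Mul(Add(Mul(-1, Rational(1, 92)), -40388), Rational(1, 45596)) = Mul(Add(Rational(-1, 92), -40388), Rational(1, 45596)) = Mul(Rational(-3715697, 92), Rational(1, 45596)) = Rational(-3715697, 4194832)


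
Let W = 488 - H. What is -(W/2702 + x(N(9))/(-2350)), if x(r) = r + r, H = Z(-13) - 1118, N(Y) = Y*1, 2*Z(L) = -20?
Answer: -937241/1587425 ≈ -0.59042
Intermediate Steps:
Z(L) = -10 (Z(L) = (½)*(-20) = -10)
N(Y) = Y
H = -1128 (H = -10 - 1118 = -1128)
x(r) = 2*r
W = 1616 (W = 488 - 1*(-1128) = 488 + 1128 = 1616)
-(W/2702 + x(N(9))/(-2350)) = -(1616/2702 + (2*9)/(-2350)) = -(1616*(1/2702) + 18*(-1/2350)) = -(808/1351 - 9/1175) = -1*937241/1587425 = -937241/1587425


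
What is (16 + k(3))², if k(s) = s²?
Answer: 625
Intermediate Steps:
(16 + k(3))² = (16 + 3²)² = (16 + 9)² = 25² = 625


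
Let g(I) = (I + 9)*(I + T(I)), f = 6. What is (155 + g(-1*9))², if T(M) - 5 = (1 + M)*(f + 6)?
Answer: 24025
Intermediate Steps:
T(M) = 17 + 12*M (T(M) = 5 + (1 + M)*(6 + 6) = 5 + (1 + M)*12 = 5 + (12 + 12*M) = 17 + 12*M)
g(I) = (9 + I)*(17 + 13*I) (g(I) = (I + 9)*(I + (17 + 12*I)) = (9 + I)*(17 + 13*I))
(155 + g(-1*9))² = (155 + (153 + 13*(-1*9)² + 134*(-1*9)))² = (155 + (153 + 13*(-9)² + 134*(-9)))² = (155 + (153 + 13*81 - 1206))² = (155 + (153 + 1053 - 1206))² = (155 + 0)² = 155² = 24025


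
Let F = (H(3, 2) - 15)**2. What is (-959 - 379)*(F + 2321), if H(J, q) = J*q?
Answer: -3213876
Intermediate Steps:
F = 81 (F = (3*2 - 15)**2 = (6 - 15)**2 = (-9)**2 = 81)
(-959 - 379)*(F + 2321) = (-959 - 379)*(81 + 2321) = -1338*2402 = -3213876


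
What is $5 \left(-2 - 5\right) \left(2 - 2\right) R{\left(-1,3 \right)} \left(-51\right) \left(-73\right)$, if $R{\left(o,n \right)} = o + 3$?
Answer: $0$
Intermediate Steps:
$R{\left(o,n \right)} = 3 + o$
$5 \left(-2 - 5\right) \left(2 - 2\right) R{\left(-1,3 \right)} \left(-51\right) \left(-73\right) = 5 \left(-2 - 5\right) \left(2 - 2\right) \left(3 - 1\right) \left(-51\right) \left(-73\right) = 5 \left(\left(-7\right) 0\right) 2 \left(-51\right) \left(-73\right) = 5 \cdot 0 \cdot 2 \left(-51\right) \left(-73\right) = 0 \cdot 2 \left(-51\right) \left(-73\right) = 0 \left(-51\right) \left(-73\right) = 0 \left(-73\right) = 0$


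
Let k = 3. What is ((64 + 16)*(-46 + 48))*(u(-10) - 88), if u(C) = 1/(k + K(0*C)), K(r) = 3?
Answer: -42160/3 ≈ -14053.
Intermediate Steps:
u(C) = ⅙ (u(C) = 1/(3 + 3) = 1/6 = ⅙)
((64 + 16)*(-46 + 48))*(u(-10) - 88) = ((64 + 16)*(-46 + 48))*(⅙ - 88) = (80*2)*(-527/6) = 160*(-527/6) = -42160/3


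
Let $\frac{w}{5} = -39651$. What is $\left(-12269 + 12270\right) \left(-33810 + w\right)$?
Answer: $-232065$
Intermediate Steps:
$w = -198255$ ($w = 5 \left(-39651\right) = -198255$)
$\left(-12269 + 12270\right) \left(-33810 + w\right) = \left(-12269 + 12270\right) \left(-33810 - 198255\right) = 1 \left(-232065\right) = -232065$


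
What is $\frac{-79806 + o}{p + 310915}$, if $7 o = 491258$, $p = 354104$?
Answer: $- \frac{67384}{4655133} \approx -0.014475$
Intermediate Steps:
$o = \frac{491258}{7}$ ($o = \frac{1}{7} \cdot 491258 = \frac{491258}{7} \approx 70180.0$)
$\frac{-79806 + o}{p + 310915} = \frac{-79806 + \frac{491258}{7}}{354104 + 310915} = - \frac{67384}{7 \cdot 665019} = \left(- \frac{67384}{7}\right) \frac{1}{665019} = - \frac{67384}{4655133}$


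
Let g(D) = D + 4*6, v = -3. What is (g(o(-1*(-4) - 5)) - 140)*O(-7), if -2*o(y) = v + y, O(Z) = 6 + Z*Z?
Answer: -6270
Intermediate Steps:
O(Z) = 6 + Z**2
o(y) = 3/2 - y/2 (o(y) = -(-3 + y)/2 = 3/2 - y/2)
g(D) = 24 + D (g(D) = D + 24 = 24 + D)
(g(o(-1*(-4) - 5)) - 140)*O(-7) = ((24 + (3/2 - (-1*(-4) - 5)/2)) - 140)*(6 + (-7)**2) = ((24 + (3/2 - (4 - 5)/2)) - 140)*(6 + 49) = ((24 + (3/2 - 1/2*(-1))) - 140)*55 = ((24 + (3/2 + 1/2)) - 140)*55 = ((24 + 2) - 140)*55 = (26 - 140)*55 = -114*55 = -6270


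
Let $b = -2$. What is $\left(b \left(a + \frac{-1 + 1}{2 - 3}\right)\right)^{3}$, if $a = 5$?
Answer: $-1000$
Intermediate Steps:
$\left(b \left(a + \frac{-1 + 1}{2 - 3}\right)\right)^{3} = \left(- 2 \left(5 + \frac{-1 + 1}{2 - 3}\right)\right)^{3} = \left(- 2 \left(5 + \frac{0}{-1}\right)\right)^{3} = \left(- 2 \left(5 + 0 \left(-1\right)\right)\right)^{3} = \left(- 2 \left(5 + 0\right)\right)^{3} = \left(\left(-2\right) 5\right)^{3} = \left(-10\right)^{3} = -1000$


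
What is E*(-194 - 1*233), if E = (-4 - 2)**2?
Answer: -15372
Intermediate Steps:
E = 36 (E = (-6)**2 = 36)
E*(-194 - 1*233) = 36*(-194 - 1*233) = 36*(-194 - 233) = 36*(-427) = -15372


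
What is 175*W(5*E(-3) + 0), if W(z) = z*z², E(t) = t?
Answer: -590625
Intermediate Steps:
W(z) = z³
175*W(5*E(-3) + 0) = 175*(5*(-3) + 0)³ = 175*(-15 + 0)³ = 175*(-15)³ = 175*(-3375) = -590625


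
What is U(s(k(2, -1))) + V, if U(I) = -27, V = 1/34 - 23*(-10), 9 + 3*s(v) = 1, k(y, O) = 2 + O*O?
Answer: 6903/34 ≈ 203.03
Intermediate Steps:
k(y, O) = 2 + O²
s(v) = -8/3 (s(v) = -3 + (⅓)*1 = -3 + ⅓ = -8/3)
V = 7821/34 (V = 1/34 + 230 = 7821/34 ≈ 230.03)
U(s(k(2, -1))) + V = -27 + 7821/34 = 6903/34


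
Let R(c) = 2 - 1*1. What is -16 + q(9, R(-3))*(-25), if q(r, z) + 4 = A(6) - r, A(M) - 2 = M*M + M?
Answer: -791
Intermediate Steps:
A(M) = 2 + M + M² (A(M) = 2 + (M*M + M) = 2 + (M² + M) = 2 + (M + M²) = 2 + M + M²)
R(c) = 1 (R(c) = 2 - 1 = 1)
q(r, z) = 40 - r (q(r, z) = -4 + ((2 + 6 + 6²) - r) = -4 + ((2 + 6 + 36) - r) = -4 + (44 - r) = 40 - r)
-16 + q(9, R(-3))*(-25) = -16 + (40 - 1*9)*(-25) = -16 + (40 - 9)*(-25) = -16 + 31*(-25) = -16 - 775 = -791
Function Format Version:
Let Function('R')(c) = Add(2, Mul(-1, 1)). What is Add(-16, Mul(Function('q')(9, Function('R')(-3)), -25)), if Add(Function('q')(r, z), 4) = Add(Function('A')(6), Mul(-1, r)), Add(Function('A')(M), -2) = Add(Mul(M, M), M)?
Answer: -791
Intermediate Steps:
Function('A')(M) = Add(2, M, Pow(M, 2)) (Function('A')(M) = Add(2, Add(Mul(M, M), M)) = Add(2, Add(Pow(M, 2), M)) = Add(2, Add(M, Pow(M, 2))) = Add(2, M, Pow(M, 2)))
Function('R')(c) = 1 (Function('R')(c) = Add(2, -1) = 1)
Function('q')(r, z) = Add(40, Mul(-1, r)) (Function('q')(r, z) = Add(-4, Add(Add(2, 6, Pow(6, 2)), Mul(-1, r))) = Add(-4, Add(Add(2, 6, 36), Mul(-1, r))) = Add(-4, Add(44, Mul(-1, r))) = Add(40, Mul(-1, r)))
Add(-16, Mul(Function('q')(9, Function('R')(-3)), -25)) = Add(-16, Mul(Add(40, Mul(-1, 9)), -25)) = Add(-16, Mul(Add(40, -9), -25)) = Add(-16, Mul(31, -25)) = Add(-16, -775) = -791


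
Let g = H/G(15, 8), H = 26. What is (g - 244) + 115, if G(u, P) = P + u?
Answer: -2941/23 ≈ -127.87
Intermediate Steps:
g = 26/23 (g = 26/(8 + 15) = 26/23 ≈ 1.1304)
(g - 244) + 115 = (26/23 - 244) + 115 = -5586/23 + 115 = -2941/23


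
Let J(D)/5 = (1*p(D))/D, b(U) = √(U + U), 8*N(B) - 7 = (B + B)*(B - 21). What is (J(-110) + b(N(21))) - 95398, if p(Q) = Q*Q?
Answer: -95948 + √7/2 ≈ -95947.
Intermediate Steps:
p(Q) = Q²
N(B) = 7/8 + B*(-21 + B)/4 (N(B) = 7/8 + ((B + B)*(B - 21))/8 = 7/8 + ((2*B)*(-21 + B))/8 = 7/8 + (2*B*(-21 + B))/8 = 7/8 + B*(-21 + B)/4)
b(U) = √2*√U (b(U) = √(2*U) = √2*√U)
J(D) = 5*D (J(D) = 5*((1*D²)/D) = 5*(D²/D) = 5*D)
(J(-110) + b(N(21))) - 95398 = (5*(-110) + √2*√(7/8 - 21/4*21 + (¼)*21²)) - 95398 = (-550 + √2*√(7/8 - 441/4 + (¼)*441)) - 95398 = (-550 + √2*√(7/8 - 441/4 + 441/4)) - 95398 = (-550 + √2*√(7/8)) - 95398 = (-550 + √2*(√14/4)) - 95398 = (-550 + √7/2) - 95398 = -95948 + √7/2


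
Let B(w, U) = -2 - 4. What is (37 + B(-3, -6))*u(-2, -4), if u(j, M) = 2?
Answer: 62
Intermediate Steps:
B(w, U) = -6
(37 + B(-3, -6))*u(-2, -4) = (37 - 6)*2 = 31*2 = 62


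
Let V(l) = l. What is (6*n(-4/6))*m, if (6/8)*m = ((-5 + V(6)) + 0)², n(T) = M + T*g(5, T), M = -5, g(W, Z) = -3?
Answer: -24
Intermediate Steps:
n(T) = -5 - 3*T (n(T) = -5 + T*(-3) = -5 - 3*T)
m = 4/3 (m = 4*((-5 + 6) + 0)²/3 = 4*(1 + 0)²/3 = (4/3)*1² = (4/3)*1 = 4/3 ≈ 1.3333)
(6*n(-4/6))*m = (6*(-5 - (-12)/6))*(4/3) = (6*(-5 - 3*(-⅔)))*(4/3) = (6*(-5 + 2))*(4/3) = (6*(-3))*(4/3) = -18*4/3 = -24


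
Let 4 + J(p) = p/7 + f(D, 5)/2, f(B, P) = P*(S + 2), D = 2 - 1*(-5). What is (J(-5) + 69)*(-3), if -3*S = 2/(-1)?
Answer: -1490/7 ≈ -212.86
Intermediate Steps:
S = ⅔ (S = -2/(3*(-1)) = -2*(-1)/3 = -⅓*(-2) = ⅔ ≈ 0.66667)
D = 7 (D = 2 + 5 = 7)
f(B, P) = 8*P/3 (f(B, P) = P*(⅔ + 2) = P*(8/3) = 8*P/3)
J(p) = 8/3 + p/7 (J(p) = -4 + (p/7 + ((8/3)*5)/2) = -4 + (p*(⅐) + (40/3)*(½)) = -4 + (p/7 + 20/3) = -4 + (20/3 + p/7) = 8/3 + p/7)
(J(-5) + 69)*(-3) = ((8/3 + (⅐)*(-5)) + 69)*(-3) = ((8/3 - 5/7) + 69)*(-3) = (41/21 + 69)*(-3) = (1490/21)*(-3) = -1490/7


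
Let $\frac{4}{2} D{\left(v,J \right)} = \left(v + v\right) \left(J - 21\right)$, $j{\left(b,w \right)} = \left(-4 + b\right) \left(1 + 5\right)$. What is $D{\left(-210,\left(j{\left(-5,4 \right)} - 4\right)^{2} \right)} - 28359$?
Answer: $-730389$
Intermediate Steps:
$j{\left(b,w \right)} = -24 + 6 b$ ($j{\left(b,w \right)} = \left(-4 + b\right) 6 = -24 + 6 b$)
$D{\left(v,J \right)} = v \left(-21 + J\right)$ ($D{\left(v,J \right)} = \frac{\left(v + v\right) \left(J - 21\right)}{2} = \frac{2 v \left(-21 + J\right)}{2} = v \left(-21 + J\right)$)
$D{\left(-210,\left(j{\left(-5,4 \right)} - 4\right)^{2} \right)} - 28359 = - 210 \left(-21 + \left(\left(-24 + 6 \left(-5\right)\right) - 4\right)^{2}\right) - 28359 = - 210 \left(-21 + \left(\left(-24 - 30\right) - 4\right)^{2}\right) - 28359 = - 210 \left(-21 + \left(-54 - 4\right)^{2}\right) - 28359 = - 210 \left(-21 + \left(-58\right)^{2}\right) - 28359 = - 210 \left(-21 + 3364\right) - 28359 = \left(-210\right) 3343 - 28359 = -702030 - 28359 = -730389$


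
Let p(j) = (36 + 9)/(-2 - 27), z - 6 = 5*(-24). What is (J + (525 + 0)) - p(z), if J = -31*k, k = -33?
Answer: 44937/29 ≈ 1549.6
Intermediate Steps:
z = -114 (z = 6 + 5*(-24) = 6 - 120 = -114)
p(j) = -45/29 (p(j) = 45/(-29) = 45*(-1/29) = -45/29)
J = 1023 (J = -31*(-33) = 1023)
(J + (525 + 0)) - p(z) = (1023 + (525 + 0)) - 1*(-45/29) = (1023 + 525) + 45/29 = 1548 + 45/29 = 44937/29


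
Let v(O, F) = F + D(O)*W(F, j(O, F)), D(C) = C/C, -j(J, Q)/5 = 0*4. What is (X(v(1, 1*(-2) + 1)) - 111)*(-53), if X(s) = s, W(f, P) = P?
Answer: 5936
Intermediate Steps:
j(J, Q) = 0 (j(J, Q) = -0*4 = -5*0 = 0)
D(C) = 1
v(O, F) = F (v(O, F) = F + 1*0 = F + 0 = F)
(X(v(1, 1*(-2) + 1)) - 111)*(-53) = ((1*(-2) + 1) - 111)*(-53) = ((-2 + 1) - 111)*(-53) = (-1 - 111)*(-53) = -112*(-53) = 5936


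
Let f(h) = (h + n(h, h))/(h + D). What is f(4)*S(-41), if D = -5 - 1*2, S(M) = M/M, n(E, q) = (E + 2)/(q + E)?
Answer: -19/12 ≈ -1.5833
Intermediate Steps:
n(E, q) = (2 + E)/(E + q)
S(M) = 1
D = -7 (D = -5 - 2 = -7)
f(h) = (h + (2 + h)/(2*h))/(-7 + h) (f(h) = (h + (2 + h)/(h + h))/(h - 7) = (h + (2 + h)/((2*h)))/(-7 + h) = (h + (1/(2*h))*(2 + h))/(-7 + h) = (h + (2 + h)/(2*h))/(-7 + h))
f(4)*S(-41) = ((1 + 4² + (½)*4)/(4*(-7 + 4)))*1 = ((¼)*(1 + 16 + 2)/(-3))*1 = ((¼)*(-⅓)*19)*1 = -19/12*1 = -19/12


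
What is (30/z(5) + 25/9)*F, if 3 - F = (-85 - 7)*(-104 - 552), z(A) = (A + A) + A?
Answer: -2595007/9 ≈ -2.8833e+5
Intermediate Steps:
z(A) = 3*A (z(A) = 2*A + A = 3*A)
F = -60349 (F = 3 - (-85 - 7)*(-104 - 552) = 3 - (-92)*(-656) = 3 - 1*60352 = 3 - 60352 = -60349)
(30/z(5) + 25/9)*F = (30/((3*5)) + 25/9)*(-60349) = (30/15 + 25*(⅑))*(-60349) = (30*(1/15) + 25/9)*(-60349) = (2 + 25/9)*(-60349) = (43/9)*(-60349) = -2595007/9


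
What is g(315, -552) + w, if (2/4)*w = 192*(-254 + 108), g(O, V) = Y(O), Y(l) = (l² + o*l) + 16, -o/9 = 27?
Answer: -33368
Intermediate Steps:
o = -243 (o = -9*27 = -243)
Y(l) = 16 + l² - 243*l (Y(l) = (l² - 243*l) + 16 = 16 + l² - 243*l)
g(O, V) = 16 + O² - 243*O
w = -56064 (w = 2*(192*(-254 + 108)) = 2*(192*(-146)) = 2*(-28032) = -56064)
g(315, -552) + w = (16 + 315² - 243*315) - 56064 = (16 + 99225 - 76545) - 56064 = 22696 - 56064 = -33368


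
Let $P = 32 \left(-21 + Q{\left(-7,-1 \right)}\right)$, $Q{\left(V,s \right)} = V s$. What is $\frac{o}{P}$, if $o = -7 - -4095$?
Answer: $- \frac{73}{8} \approx -9.125$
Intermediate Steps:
$P = -448$ ($P = 32 \left(-21 - -7\right) = 32 \left(-21 + 7\right) = 32 \left(-14\right) = -448$)
$o = 4088$ ($o = -7 + 4095 = 4088$)
$\frac{o}{P} = \frac{4088}{-448} = 4088 \left(- \frac{1}{448}\right) = - \frac{73}{8}$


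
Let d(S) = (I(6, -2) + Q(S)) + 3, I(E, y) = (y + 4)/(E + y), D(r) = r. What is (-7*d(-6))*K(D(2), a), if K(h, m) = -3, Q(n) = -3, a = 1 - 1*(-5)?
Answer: 21/2 ≈ 10.500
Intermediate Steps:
a = 6 (a = 1 + 5 = 6)
I(E, y) = (4 + y)/(E + y)
d(S) = ½ (d(S) = ((4 - 2)/(6 - 2) - 3) + 3 = (2/4 - 3) + 3 = ((¼)*2 - 3) + 3 = (½ - 3) + 3 = -5/2 + 3 = ½)
(-7*d(-6))*K(D(2), a) = -7*½*(-3) = -7/2*(-3) = 21/2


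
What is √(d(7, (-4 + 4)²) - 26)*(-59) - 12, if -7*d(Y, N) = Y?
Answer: -12 - 177*I*√3 ≈ -12.0 - 306.57*I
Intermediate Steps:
d(Y, N) = -Y/7
√(d(7, (-4 + 4)²) - 26)*(-59) - 12 = √(-⅐*7 - 26)*(-59) - 12 = √(-1 - 26)*(-59) - 12 = √(-27)*(-59) - 12 = (3*I*√3)*(-59) - 12 = -177*I*√3 - 12 = -12 - 177*I*√3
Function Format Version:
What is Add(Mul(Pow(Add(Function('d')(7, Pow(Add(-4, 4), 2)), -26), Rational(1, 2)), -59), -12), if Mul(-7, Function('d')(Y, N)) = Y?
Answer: Add(-12, Mul(-177, I, Pow(3, Rational(1, 2)))) ≈ Add(-12.000, Mul(-306.57, I))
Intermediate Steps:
Function('d')(Y, N) = Mul(Rational(-1, 7), Y)
Add(Mul(Pow(Add(Function('d')(7, Pow(Add(-4, 4), 2)), -26), Rational(1, 2)), -59), -12) = Add(Mul(Pow(Add(Mul(Rational(-1, 7), 7), -26), Rational(1, 2)), -59), -12) = Add(Mul(Pow(Add(-1, -26), Rational(1, 2)), -59), -12) = Add(Mul(Pow(-27, Rational(1, 2)), -59), -12) = Add(Mul(Mul(3, I, Pow(3, Rational(1, 2))), -59), -12) = Add(Mul(-177, I, Pow(3, Rational(1, 2))), -12) = Add(-12, Mul(-177, I, Pow(3, Rational(1, 2))))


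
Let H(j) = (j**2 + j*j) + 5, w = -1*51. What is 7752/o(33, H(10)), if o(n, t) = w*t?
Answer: -152/205 ≈ -0.74146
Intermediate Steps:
w = -51
H(j) = 5 + 2*j**2 (H(j) = (j**2 + j**2) + 5 = 2*j**2 + 5 = 5 + 2*j**2)
o(n, t) = -51*t
7752/o(33, H(10)) = 7752/((-51*(5 + 2*10**2))) = 7752/((-51*(5 + 2*100))) = 7752/((-51*(5 + 200))) = 7752/((-51*205)) = 7752/(-10455) = 7752*(-1/10455) = -152/205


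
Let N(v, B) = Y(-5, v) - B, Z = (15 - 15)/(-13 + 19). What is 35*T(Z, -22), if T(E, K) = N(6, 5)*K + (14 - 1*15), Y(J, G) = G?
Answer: -805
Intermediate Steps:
Z = 0 (Z = 0/6 = 0*(1/6) = 0)
N(v, B) = v - B
T(E, K) = -1 + K (T(E, K) = (6 - 1*5)*K + (14 - 1*15) = (6 - 5)*K + (14 - 15) = 1*K - 1 = K - 1 = -1 + K)
35*T(Z, -22) = 35*(-1 - 22) = 35*(-23) = -805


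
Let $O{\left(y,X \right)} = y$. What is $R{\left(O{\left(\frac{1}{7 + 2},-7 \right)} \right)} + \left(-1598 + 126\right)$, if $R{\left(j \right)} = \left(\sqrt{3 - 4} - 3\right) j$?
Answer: $- \frac{4417}{3} + \frac{i}{9} \approx -1472.3 + 0.11111 i$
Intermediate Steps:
$R{\left(j \right)} = j \left(-3 + i\right)$ ($R{\left(j \right)} = \left(\sqrt{-1} - 3\right) j = \left(i - 3\right) j = \left(-3 + i\right) j = j \left(-3 + i\right)$)
$R{\left(O{\left(\frac{1}{7 + 2},-7 \right)} \right)} + \left(-1598 + 126\right) = \frac{-3 + i}{7 + 2} + \left(-1598 + 126\right) = \frac{-3 + i}{9} - 1472 = \left(- \frac{1}{3} + \frac{i}{9}\right) - 1472 = - \frac{4417}{3} + \frac{i}{9}$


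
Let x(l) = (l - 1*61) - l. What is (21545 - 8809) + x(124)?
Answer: 12675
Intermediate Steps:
x(l) = -61 (x(l) = (l - 61) - l = (-61 + l) - l = -61)
(21545 - 8809) + x(124) = (21545 - 8809) - 61 = 12736 - 61 = 12675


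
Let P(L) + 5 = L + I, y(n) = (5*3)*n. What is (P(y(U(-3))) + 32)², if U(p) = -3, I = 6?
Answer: 144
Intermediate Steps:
y(n) = 15*n
P(L) = 1 + L (P(L) = -5 + (L + 6) = -5 + (6 + L) = 1 + L)
(P(y(U(-3))) + 32)² = ((1 + 15*(-3)) + 32)² = ((1 - 45) + 32)² = (-44 + 32)² = (-12)² = 144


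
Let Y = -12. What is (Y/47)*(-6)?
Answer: 72/47 ≈ 1.5319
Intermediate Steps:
(Y/47)*(-6) = (-12/47)*(-6) = ((1/47)*(-12))*(-6) = -12/47*(-6) = 72/47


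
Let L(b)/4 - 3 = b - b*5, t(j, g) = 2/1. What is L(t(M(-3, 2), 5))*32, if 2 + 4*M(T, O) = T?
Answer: -640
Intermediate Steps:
M(T, O) = -½ + T/4
t(j, g) = 2 (t(j, g) = 2*1 = 2)
L(b) = 12 - 16*b (L(b) = 12 + 4*(b - b*5) = 12 + 4*(b - 5*b) = 12 + 4*(-4*b) = 12 - 16*b)
L(t(M(-3, 2), 5))*32 = (12 - 16*2)*32 = (12 - 32)*32 = -20*32 = -640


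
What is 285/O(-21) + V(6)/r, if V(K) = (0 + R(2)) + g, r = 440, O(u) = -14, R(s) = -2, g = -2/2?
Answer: -62721/3080 ≈ -20.364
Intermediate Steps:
g = -1 (g = -2*½ = -1)
V(K) = -3 (V(K) = (0 - 2) - 1 = -2 - 1 = -3)
285/O(-21) + V(6)/r = 285/(-14) - 3/440 = 285*(-1/14) - 3*1/440 = -285/14 - 3/440 = -62721/3080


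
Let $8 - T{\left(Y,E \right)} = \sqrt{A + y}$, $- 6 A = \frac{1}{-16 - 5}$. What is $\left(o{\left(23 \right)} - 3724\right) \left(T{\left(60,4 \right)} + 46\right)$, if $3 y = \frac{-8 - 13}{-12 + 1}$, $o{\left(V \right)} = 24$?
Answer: $-199800 + \frac{1850 \sqrt{137522}}{231} \approx -1.9683 \cdot 10^{5}$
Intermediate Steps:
$A = \frac{1}{126}$ ($A = - \frac{1}{6 \left(-16 - 5\right)} = - \frac{1}{6 \left(-21\right)} = \left(- \frac{1}{6}\right) \left(- \frac{1}{21}\right) = \frac{1}{126} \approx 0.0079365$)
$y = \frac{7}{11}$ ($y = \frac{\left(-8 - 13\right) \frac{1}{-12 + 1}}{3} = \frac{\left(-21\right) \frac{1}{-11}}{3} = \frac{\left(-21\right) \left(- \frac{1}{11}\right)}{3} = \frac{1}{3} \cdot \frac{21}{11} = \frac{7}{11} \approx 0.63636$)
$T{\left(Y,E \right)} = 8 - \frac{\sqrt{137522}}{462}$ ($T{\left(Y,E \right)} = 8 - \sqrt{\frac{1}{126} + \frac{7}{11}} = 8 - \sqrt{\frac{893}{1386}} = 8 - \frac{\sqrt{137522}}{462}$)
$\left(o{\left(23 \right)} - 3724\right) \left(T{\left(60,4 \right)} + 46\right) = \left(24 - 3724\right) \left(\left(8 - \frac{\sqrt{137522}}{462}\right) + 46\right) = - 3700 \left(54 - \frac{\sqrt{137522}}{462}\right) = -199800 + \frac{1850 \sqrt{137522}}{231}$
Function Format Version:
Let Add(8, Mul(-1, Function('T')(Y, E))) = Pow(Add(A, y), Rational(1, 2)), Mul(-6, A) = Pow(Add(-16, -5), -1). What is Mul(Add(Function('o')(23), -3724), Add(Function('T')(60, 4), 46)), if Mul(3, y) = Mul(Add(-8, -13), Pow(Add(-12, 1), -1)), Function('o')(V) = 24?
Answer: Add(-199800, Mul(Rational(1850, 231), Pow(137522, Rational(1, 2)))) ≈ -1.9683e+5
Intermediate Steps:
A = Rational(1, 126) (A = Mul(Rational(-1, 6), Pow(Add(-16, -5), -1)) = Mul(Rational(-1, 6), Pow(-21, -1)) = Mul(Rational(-1, 6), Rational(-1, 21)) = Rational(1, 126) ≈ 0.0079365)
y = Rational(7, 11) (y = Mul(Rational(1, 3), Mul(Add(-8, -13), Pow(Add(-12, 1), -1))) = Mul(Rational(1, 3), Mul(-21, Pow(-11, -1))) = Mul(Rational(1, 3), Mul(-21, Rational(-1, 11))) = Mul(Rational(1, 3), Rational(21, 11)) = Rational(7, 11) ≈ 0.63636)
Function('T')(Y, E) = Add(8, Mul(Rational(-1, 462), Pow(137522, Rational(1, 2)))) (Function('T')(Y, E) = Add(8, Mul(-1, Pow(Add(Rational(1, 126), Rational(7, 11)), Rational(1, 2)))) = Add(8, Mul(-1, Pow(Rational(893, 1386), Rational(1, 2)))) = Add(8, Mul(-1, Mul(Rational(1, 462), Pow(137522, Rational(1, 2))))) = Add(8, Mul(Rational(-1, 462), Pow(137522, Rational(1, 2)))))
Mul(Add(Function('o')(23), -3724), Add(Function('T')(60, 4), 46)) = Mul(Add(24, -3724), Add(Add(8, Mul(Rational(-1, 462), Pow(137522, Rational(1, 2)))), 46)) = Mul(-3700, Add(54, Mul(Rational(-1, 462), Pow(137522, Rational(1, 2))))) = Add(-199800, Mul(Rational(1850, 231), Pow(137522, Rational(1, 2))))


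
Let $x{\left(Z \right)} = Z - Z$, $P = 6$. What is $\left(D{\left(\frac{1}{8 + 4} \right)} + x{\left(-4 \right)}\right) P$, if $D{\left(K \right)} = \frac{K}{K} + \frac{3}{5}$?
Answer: $\frac{48}{5} \approx 9.6$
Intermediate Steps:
$x{\left(Z \right)} = 0$
$D{\left(K \right)} = \frac{8}{5}$ ($D{\left(K \right)} = 1 + 3 \cdot \frac{1}{5} = 1 + \frac{3}{5} = \frac{8}{5}$)
$\left(D{\left(\frac{1}{8 + 4} \right)} + x{\left(-4 \right)}\right) P = \left(\frac{8}{5} + 0\right) 6 = \frac{8}{5} \cdot 6 = \frac{48}{5}$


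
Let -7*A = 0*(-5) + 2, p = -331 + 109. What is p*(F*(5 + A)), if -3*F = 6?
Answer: 14652/7 ≈ 2093.1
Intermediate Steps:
p = -222
F = -2 (F = -⅓*6 = -2)
A = -2/7 (A = -(0*(-5) + 2)/7 = -(0 + 2)/7 = -⅐*2 = -2/7 ≈ -0.28571)
p*(F*(5 + A)) = -(-444)*(5 - 2/7) = -(-444)*33/7 = -222*(-66/7) = 14652/7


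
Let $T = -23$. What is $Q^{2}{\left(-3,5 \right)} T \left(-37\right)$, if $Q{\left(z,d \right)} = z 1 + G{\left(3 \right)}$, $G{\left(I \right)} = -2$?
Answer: $21275$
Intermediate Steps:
$Q{\left(z,d \right)} = -2 + z$ ($Q{\left(z,d \right)} = z 1 - 2 = z - 2 = -2 + z$)
$Q^{2}{\left(-3,5 \right)} T \left(-37\right) = \left(-2 - 3\right)^{2} \left(-23\right) \left(-37\right) = \left(-5\right)^{2} \left(-23\right) \left(-37\right) = 25 \left(-23\right) \left(-37\right) = \left(-575\right) \left(-37\right) = 21275$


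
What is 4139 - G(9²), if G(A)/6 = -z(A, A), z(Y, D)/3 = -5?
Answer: 4049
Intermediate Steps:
z(Y, D) = -15 (z(Y, D) = 3*(-5) = -15)
G(A) = 90 (G(A) = 6*(-1*(-15)) = 6*15 = 90)
4139 - G(9²) = 4139 - 1*90 = 4139 - 90 = 4049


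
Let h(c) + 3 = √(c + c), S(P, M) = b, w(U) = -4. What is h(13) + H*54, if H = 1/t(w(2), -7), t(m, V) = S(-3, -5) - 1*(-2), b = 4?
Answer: 6 + √26 ≈ 11.099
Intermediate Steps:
S(P, M) = 4
t(m, V) = 6 (t(m, V) = 4 - 1*(-2) = 4 + 2 = 6)
h(c) = -3 + √2*√c (h(c) = -3 + √(c + c) = -3 + √(2*c) = -3 + √2*√c)
H = ⅙ (H = 1/6 = ⅙ ≈ 0.16667)
h(13) + H*54 = (-3 + √2*√13) + (⅙)*54 = (-3 + √26) + 9 = 6 + √26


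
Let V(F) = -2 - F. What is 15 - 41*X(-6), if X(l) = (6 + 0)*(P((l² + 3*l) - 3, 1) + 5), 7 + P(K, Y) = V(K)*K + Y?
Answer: 62991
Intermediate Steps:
P(K, Y) = -7 + Y + K*(-2 - K) (P(K, Y) = -7 + ((-2 - K)*K + Y) = -7 + (K*(-2 - K) + Y) = -7 + (Y + K*(-2 - K)) = -7 + Y + K*(-2 - K))
X(l) = -6 - 6*(-1 + l² + 3*l)*(-3 + l² + 3*l) (X(l) = (6 + 0)*((-7 + 1 - ((l² + 3*l) - 3)*(2 + ((l² + 3*l) - 3))) + 5) = 6*((-7 + 1 - (-3 + l² + 3*l)*(2 + (-3 + l² + 3*l))) + 5) = 6*((-7 + 1 - (-3 + l² + 3*l)*(-1 + l² + 3*l)) + 5) = 6*((-7 + 1 - (-1 + l² + 3*l)*(-3 + l² + 3*l)) + 5) = 6*((-6 - (-1 + l² + 3*l)*(-3 + l² + 3*l)) + 5) = 6*(-1 - (-1 + l² + 3*l)*(-3 + l² + 3*l)) = -6 - 6*(-1 + l² + 3*l)*(-3 + l² + 3*l))
15 - 41*X(-6) = 15 - 41*(-24 - 36*(-6)³ - 30*(-6)² - 6*(-6)⁴ + 72*(-6)) = 15 - 41*(-24 - 36*(-216) - 30*36 - 6*1296 - 432) = 15 - 41*(-24 + 7776 - 1080 - 7776 - 432) = 15 - 41*(-1536) = 15 + 62976 = 62991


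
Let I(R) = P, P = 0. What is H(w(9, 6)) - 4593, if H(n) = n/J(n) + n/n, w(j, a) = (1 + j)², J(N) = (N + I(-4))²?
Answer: -459199/100 ≈ -4592.0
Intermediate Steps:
I(R) = 0
J(N) = N² (J(N) = (N + 0)² = N²)
H(n) = 1 + 1/n (H(n) = n/(n²) + n/n = n/n² + 1 = 1/n + 1 = 1 + 1/n)
H(w(9, 6)) - 4593 = (1 + (1 + 9)²)/((1 + 9)²) - 4593 = (1 + 10²)/(10²) - 4593 = (1 + 100)/100 - 4593 = (1/100)*101 - 4593 = 101/100 - 4593 = -459199/100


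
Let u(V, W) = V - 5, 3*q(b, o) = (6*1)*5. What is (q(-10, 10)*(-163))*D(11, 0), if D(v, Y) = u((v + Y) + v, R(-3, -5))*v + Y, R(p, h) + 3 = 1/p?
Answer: -304810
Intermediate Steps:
q(b, o) = 10 (q(b, o) = ((6*1)*5)/3 = (6*5)/3 = (⅓)*30 = 10)
R(p, h) = -3 + 1/p
u(V, W) = -5 + V
D(v, Y) = Y + v*(-5 + Y + 2*v) (D(v, Y) = (-5 + ((v + Y) + v))*v + Y = (-5 + ((Y + v) + v))*v + Y = (-5 + (Y + 2*v))*v + Y = (-5 + Y + 2*v)*v + Y = v*(-5 + Y + 2*v) + Y = Y + v*(-5 + Y + 2*v))
(q(-10, 10)*(-163))*D(11, 0) = (10*(-163))*(0 + 11*(-5 + 0 + 2*11)) = -1630*(0 + 11*(-5 + 0 + 22)) = -1630*(0 + 11*17) = -1630*(0 + 187) = -1630*187 = -304810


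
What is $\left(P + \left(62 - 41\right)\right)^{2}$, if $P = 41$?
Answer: $3844$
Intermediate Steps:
$\left(P + \left(62 - 41\right)\right)^{2} = \left(41 + \left(62 - 41\right)\right)^{2} = \left(41 + 21\right)^{2} = 62^{2} = 3844$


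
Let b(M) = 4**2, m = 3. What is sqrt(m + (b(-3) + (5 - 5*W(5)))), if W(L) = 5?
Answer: I ≈ 1.0*I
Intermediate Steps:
b(M) = 16
sqrt(m + (b(-3) + (5 - 5*W(5)))) = sqrt(3 + (16 + (5 - 5*5))) = sqrt(3 + (16 + (5 - 25))) = sqrt(3 + (16 - 20)) = sqrt(3 - 4) = sqrt(-1) = I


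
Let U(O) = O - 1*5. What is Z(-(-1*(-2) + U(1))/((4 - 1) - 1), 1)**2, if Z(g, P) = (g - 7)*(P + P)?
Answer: 144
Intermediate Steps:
U(O) = -5 + O (U(O) = O - 5 = -5 + O)
Z(g, P) = 2*P*(-7 + g) (Z(g, P) = (-7 + g)*(2*P) = 2*P*(-7 + g))
Z(-(-1*(-2) + U(1))/((4 - 1) - 1), 1)**2 = (2*1*(-7 - (-1*(-2) + (-5 + 1))/((4 - 1) - 1)))**2 = (2*1*(-7 - (2 - 4)/(3 - 1)))**2 = (2*1*(-7 - (-2)/2))**2 = (2*1*(-7 - 1*(-1)))**2 = (2*1*(-7 + 1))**2 = (2*1*(-6))**2 = (-12)**2 = 144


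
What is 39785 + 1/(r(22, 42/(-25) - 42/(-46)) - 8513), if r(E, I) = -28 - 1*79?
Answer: 342946699/8620 ≈ 39785.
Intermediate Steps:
r(E, I) = -107 (r(E, I) = -28 - 79 = -107)
39785 + 1/(r(22, 42/(-25) - 42/(-46)) - 8513) = 39785 + 1/(-107 - 8513) = 39785 + 1/(-8620) = 39785 - 1/8620 = 342946699/8620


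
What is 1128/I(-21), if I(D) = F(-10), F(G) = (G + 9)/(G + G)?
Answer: 22560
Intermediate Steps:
F(G) = (9 + G)/(2*G) (F(G) = (9 + G)/((2*G)) = (9 + G)*(1/(2*G)) = (9 + G)/(2*G))
I(D) = 1/20 (I(D) = (1/2)*(9 - 10)/(-10) = (1/2)*(-1/10)*(-1) = 1/20)
1128/I(-21) = 1128/(1/20) = 1128*20 = 22560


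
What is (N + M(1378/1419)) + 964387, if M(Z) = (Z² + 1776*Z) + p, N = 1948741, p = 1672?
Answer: 5872602260116/2013561 ≈ 2.9165e+6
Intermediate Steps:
M(Z) = 1672 + Z² + 1776*Z (M(Z) = (Z² + 1776*Z) + 1672 = 1672 + Z² + 1776*Z)
(N + M(1378/1419)) + 964387 = (1948741 + (1672 + (1378/1419)² + 1776*(1378/1419))) + 964387 = (1948741 + (1672 + 1898884/2013561 + 815776/473)) + 964387 = (1948741 + 6841331308/2013561) + 964387 = 3930750208009/2013561 + 964387 = 5872602260116/2013561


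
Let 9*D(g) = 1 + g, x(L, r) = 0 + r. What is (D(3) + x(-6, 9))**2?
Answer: 7225/81 ≈ 89.198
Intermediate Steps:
x(L, r) = r
D(g) = 1/9 + g/9 (D(g) = (1 + g)/9 = 1/9 + g/9)
(D(3) + x(-6, 9))**2 = ((1/9 + (1/9)*3) + 9)**2 = ((1/9 + 1/3) + 9)**2 = (4/9 + 9)**2 = (85/9)**2 = 7225/81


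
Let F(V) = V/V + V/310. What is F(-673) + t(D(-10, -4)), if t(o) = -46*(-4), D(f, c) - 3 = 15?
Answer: 56677/310 ≈ 182.83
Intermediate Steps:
D(f, c) = 18 (D(f, c) = 3 + 15 = 18)
t(o) = 184
F(V) = 1 + V/310 (F(V) = 1 + V*(1/310) = 1 + V/310)
F(-673) + t(D(-10, -4)) = (1 + (1/310)*(-673)) + 184 = (1 - 673/310) + 184 = -363/310 + 184 = 56677/310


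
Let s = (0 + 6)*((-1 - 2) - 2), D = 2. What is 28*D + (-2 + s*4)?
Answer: -66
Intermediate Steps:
s = -30 (s = 6*(-3 - 2) = 6*(-5) = -30)
28*D + (-2 + s*4) = 28*2 + (-2 - 30*4) = 56 + (-2 - 120) = 56 - 122 = -66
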